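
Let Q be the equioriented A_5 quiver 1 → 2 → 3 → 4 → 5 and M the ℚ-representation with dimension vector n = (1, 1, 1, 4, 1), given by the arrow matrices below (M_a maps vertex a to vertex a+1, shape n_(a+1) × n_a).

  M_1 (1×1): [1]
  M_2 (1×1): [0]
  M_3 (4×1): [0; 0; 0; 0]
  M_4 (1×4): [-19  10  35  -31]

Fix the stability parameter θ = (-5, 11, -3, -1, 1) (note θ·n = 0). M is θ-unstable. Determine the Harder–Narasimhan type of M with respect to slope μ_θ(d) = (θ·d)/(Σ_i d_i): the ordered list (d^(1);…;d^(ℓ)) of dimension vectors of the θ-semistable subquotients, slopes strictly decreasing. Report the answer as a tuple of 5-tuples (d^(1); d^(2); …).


Barcode: M ≅ I[1,2], I[3,3], I[4,4]^3, I[4,5]. HN layers by μ_θ (5 steps, strictly decreasing):
  μ^(1)=11; μ^(2)=1; μ^(3)=-1; μ^(4)=-3; μ^(5)=-5

((0, 1, 0, 0, 0); (0, 0, 0, 0, 1); (0, 0, 0, 4, 0); (0, 0, 1, 0, 0); (1, 0, 0, 0, 0))


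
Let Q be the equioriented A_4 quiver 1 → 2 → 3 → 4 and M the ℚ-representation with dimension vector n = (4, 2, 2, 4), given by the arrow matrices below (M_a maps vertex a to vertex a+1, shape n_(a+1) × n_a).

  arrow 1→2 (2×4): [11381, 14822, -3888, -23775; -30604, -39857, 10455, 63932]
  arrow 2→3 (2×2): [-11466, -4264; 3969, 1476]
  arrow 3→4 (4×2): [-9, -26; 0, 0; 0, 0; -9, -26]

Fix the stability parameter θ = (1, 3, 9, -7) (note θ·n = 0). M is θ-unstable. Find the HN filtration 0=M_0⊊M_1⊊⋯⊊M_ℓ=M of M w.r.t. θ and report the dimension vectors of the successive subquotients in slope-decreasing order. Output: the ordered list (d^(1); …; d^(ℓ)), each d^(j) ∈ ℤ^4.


Barcode: M ≅ I[1,1]^2, I[1,2], I[1,3], I[3,4], I[4,4]^3. HN layers by μ_θ (4 steps, strictly decreasing):
  μ^(1)=9; μ^(2)=3; μ^(3)=1; μ^(4)=-7

((0, 0, 1, 0); (0, 2, 0, 0); (4, 0, 1, 1); (0, 0, 0, 3))


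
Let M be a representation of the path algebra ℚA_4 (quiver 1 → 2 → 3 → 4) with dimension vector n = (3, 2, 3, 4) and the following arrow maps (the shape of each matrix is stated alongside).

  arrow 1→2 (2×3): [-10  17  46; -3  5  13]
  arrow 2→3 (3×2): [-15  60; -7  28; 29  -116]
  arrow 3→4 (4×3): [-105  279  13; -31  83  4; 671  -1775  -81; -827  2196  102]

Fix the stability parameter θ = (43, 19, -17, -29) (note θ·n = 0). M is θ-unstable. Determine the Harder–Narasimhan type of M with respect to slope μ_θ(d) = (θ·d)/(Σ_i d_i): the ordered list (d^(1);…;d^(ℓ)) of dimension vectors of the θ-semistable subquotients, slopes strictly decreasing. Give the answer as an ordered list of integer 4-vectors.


Interval decomposition of M: I[1,1], I[1,2], I[1,4], I[3,4]^2, I[4,4].
HN type (ℓ=5): μ^(1)=43; μ^(2)=31; μ^(3)=4; μ^(4)=-23; μ^(5)=-29

((1, 0, 0, 0); (1, 1, 0, 0); (1, 1, 1, 1); (0, 0, 2, 2); (0, 0, 0, 1))


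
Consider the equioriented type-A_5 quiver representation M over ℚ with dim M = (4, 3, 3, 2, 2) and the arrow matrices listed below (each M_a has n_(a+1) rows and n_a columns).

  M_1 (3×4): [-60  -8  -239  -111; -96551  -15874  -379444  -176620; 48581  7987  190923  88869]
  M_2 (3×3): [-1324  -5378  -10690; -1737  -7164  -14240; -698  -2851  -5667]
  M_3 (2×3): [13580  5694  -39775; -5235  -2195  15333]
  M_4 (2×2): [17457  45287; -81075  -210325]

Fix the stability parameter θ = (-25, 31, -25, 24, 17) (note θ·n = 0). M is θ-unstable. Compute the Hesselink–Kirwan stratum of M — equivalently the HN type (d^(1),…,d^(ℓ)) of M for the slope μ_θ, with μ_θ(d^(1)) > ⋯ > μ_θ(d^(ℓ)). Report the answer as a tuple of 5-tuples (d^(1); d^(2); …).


Barcode: M ≅ I[1,1], I[1,2], I[1,4], I[1,5], I[3,3], I[5,5]. HN layers by μ_θ (6 steps, strictly decreasing):
  μ^(1)=31; μ^(2)=24; μ^(3)=41/2; μ^(4)=17; μ^(5)=3; μ^(6)=-25

((0, 1, 0, 0, 0); (0, 0, 0, 1, 0); (0, 0, 0, 1, 1); (0, 0, 0, 0, 1); (0, 2, 2, 0, 0); (4, 0, 1, 0, 0))


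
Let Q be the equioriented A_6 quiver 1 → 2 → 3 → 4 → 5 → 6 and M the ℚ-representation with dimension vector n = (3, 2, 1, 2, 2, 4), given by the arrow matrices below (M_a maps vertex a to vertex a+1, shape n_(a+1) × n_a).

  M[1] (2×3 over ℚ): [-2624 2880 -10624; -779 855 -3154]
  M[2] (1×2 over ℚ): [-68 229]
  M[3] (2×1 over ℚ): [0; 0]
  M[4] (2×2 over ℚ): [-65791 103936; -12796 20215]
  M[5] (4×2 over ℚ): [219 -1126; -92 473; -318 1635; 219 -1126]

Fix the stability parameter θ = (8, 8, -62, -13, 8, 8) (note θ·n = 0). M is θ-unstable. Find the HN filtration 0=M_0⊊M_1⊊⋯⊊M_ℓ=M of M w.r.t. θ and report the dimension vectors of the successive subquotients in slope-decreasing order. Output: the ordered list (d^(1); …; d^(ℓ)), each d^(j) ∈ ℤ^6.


Via rank(M_{q-1}∘⋯∘M_p): M ≅ I[1,1]^2, I[1,3], I[2,2], I[4,6]^2, I[6,6]^2.
μ_θ-semistable layers: μ^(1)=8; μ^(2)=-13; μ^(3)=-46/3

((2, 1, 0, 0, 2, 4); (0, 0, 0, 2, 0, 0); (1, 1, 1, 0, 0, 0))


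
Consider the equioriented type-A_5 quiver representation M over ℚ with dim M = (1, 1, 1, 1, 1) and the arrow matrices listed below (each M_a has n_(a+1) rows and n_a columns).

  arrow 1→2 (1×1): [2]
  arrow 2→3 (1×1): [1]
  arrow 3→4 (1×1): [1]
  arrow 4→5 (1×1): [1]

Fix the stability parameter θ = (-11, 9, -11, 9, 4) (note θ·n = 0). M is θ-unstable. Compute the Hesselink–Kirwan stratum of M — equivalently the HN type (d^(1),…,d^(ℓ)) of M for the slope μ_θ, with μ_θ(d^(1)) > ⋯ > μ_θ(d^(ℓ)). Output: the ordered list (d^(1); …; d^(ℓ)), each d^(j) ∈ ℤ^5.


Barcode: M ≅ I[1,5]. HN layers by μ_θ (3 steps, strictly decreasing):
  μ^(1)=13/2; μ^(2)=-1; μ^(3)=-11

((0, 0, 0, 1, 1); (0, 1, 1, 0, 0); (1, 0, 0, 0, 0))


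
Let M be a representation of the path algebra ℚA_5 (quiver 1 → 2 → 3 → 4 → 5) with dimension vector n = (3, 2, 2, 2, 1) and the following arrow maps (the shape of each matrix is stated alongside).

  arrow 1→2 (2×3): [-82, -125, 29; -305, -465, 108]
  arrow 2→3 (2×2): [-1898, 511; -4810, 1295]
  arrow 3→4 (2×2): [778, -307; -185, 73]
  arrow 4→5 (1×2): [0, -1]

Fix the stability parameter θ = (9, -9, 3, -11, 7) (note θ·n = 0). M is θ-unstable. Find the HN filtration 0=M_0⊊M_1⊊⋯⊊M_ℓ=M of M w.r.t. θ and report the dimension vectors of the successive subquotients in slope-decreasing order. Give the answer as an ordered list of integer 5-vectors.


Barcode: M ≅ I[1,1], I[1,2], I[1,4], I[3,5]. HN layers by μ_θ (5 steps, strictly decreasing):
  μ^(1)=9; μ^(2)=7; μ^(3)=0; μ^(4)=-2; μ^(5)=-4

((1, 0, 0, 0, 0); (0, 0, 0, 0, 1); (1, 1, 0, 0, 0); (1, 1, 1, 1, 0); (0, 0, 1, 1, 0))


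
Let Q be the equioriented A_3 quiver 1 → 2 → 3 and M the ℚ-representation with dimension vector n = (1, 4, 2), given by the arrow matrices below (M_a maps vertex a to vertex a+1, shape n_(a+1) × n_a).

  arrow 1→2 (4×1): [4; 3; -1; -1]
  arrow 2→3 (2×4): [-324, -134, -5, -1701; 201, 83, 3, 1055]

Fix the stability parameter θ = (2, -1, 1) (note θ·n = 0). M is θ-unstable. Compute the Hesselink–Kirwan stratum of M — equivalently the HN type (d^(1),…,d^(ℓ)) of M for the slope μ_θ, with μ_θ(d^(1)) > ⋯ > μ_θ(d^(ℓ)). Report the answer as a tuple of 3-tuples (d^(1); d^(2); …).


Barcode: M ≅ I[1,3], I[2,2]^2, I[2,3]. HN layers by μ_θ (3 steps, strictly decreasing):
  μ^(1)=1; μ^(2)=1/2; μ^(3)=-1

((0, 0, 2); (1, 1, 0); (0, 3, 0))


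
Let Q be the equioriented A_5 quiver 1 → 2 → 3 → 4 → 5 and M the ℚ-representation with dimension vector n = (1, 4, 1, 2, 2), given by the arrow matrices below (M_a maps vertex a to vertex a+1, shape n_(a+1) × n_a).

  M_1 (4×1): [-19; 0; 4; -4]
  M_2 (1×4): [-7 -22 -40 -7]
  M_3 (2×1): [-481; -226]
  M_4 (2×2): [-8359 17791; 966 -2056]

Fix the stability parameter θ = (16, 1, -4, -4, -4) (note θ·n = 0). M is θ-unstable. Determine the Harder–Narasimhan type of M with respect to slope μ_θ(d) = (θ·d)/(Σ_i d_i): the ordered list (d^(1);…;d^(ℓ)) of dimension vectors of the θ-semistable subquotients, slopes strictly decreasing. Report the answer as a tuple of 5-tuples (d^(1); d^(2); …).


Via rank(M_{q-1}∘⋯∘M_p): M ≅ I[1,5], I[2,2]^3, I[4,5].
μ_θ-semistable layers: μ^(1)=1; μ^(2)=-4

((1, 4, 1, 1, 1); (0, 0, 0, 1, 1))


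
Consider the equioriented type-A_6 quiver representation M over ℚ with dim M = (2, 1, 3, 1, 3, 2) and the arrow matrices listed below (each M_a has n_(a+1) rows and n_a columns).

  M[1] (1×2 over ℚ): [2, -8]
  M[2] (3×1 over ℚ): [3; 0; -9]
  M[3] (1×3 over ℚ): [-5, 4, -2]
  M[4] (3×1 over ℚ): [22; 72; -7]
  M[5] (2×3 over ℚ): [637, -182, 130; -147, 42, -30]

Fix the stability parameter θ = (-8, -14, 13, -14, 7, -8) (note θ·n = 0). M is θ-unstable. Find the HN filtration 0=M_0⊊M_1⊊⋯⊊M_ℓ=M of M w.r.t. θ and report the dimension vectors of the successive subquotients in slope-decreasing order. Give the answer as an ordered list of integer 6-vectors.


Via rank(M_{q-1}∘⋯∘M_p): M ≅ I[1,1], I[1,5], I[3,3]^2, I[5,5], I[5,6], I[6,6].
μ_θ-semistable layers: μ^(1)=13; μ^(2)=7; μ^(3)=-1/2; μ^(4)=-8; μ^(5)=-11

((0, 0, 2, 0, 0, 0); (0, 0, 0, 0, 2, 0); (0, 0, 1, 1, 1, 1); (1, 0, 0, 0, 0, 1); (1, 1, 0, 0, 0, 0))


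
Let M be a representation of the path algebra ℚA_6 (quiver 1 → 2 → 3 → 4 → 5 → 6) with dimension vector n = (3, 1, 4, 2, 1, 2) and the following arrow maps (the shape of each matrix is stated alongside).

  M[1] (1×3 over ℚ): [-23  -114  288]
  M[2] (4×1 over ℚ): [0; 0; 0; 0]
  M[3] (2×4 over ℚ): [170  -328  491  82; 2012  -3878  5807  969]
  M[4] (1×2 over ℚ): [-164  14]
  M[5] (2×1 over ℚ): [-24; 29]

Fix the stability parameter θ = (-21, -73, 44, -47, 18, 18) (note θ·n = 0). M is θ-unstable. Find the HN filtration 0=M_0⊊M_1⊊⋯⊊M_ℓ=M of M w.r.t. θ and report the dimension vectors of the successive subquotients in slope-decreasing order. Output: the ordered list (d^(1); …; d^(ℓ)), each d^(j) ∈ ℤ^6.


Barcode: M ≅ I[1,1]^2, I[1,2], I[3,3]^2, I[3,4], I[3,6], I[6,6]. HN layers by μ_θ (5 steps, strictly decreasing):
  μ^(1)=44; μ^(2)=18; μ^(3)=-3/2; μ^(4)=-21; μ^(5)=-47

((0, 0, 2, 0, 0, 0); (0, 0, 0, 0, 1, 2); (0, 0, 2, 2, 0, 0); (2, 0, 0, 0, 0, 0); (1, 1, 0, 0, 0, 0))


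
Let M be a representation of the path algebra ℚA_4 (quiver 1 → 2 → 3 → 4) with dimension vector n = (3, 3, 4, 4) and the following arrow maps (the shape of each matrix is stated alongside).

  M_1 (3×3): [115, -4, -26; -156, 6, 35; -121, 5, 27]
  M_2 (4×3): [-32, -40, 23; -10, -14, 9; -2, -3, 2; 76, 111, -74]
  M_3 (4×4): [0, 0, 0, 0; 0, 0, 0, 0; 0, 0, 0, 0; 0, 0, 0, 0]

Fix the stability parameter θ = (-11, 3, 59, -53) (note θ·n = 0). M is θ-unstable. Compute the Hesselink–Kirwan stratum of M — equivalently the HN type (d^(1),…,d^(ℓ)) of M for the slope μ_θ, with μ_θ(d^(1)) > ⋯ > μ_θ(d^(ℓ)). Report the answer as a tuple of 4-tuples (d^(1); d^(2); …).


Interval decomposition of M: I[1,3]^3, I[3,3], I[4,4]^4.
HN type (ℓ=4): μ^(1)=59; μ^(2)=3; μ^(3)=-11; μ^(4)=-53

((0, 0, 4, 0); (0, 3, 0, 0); (3, 0, 0, 0); (0, 0, 0, 4))


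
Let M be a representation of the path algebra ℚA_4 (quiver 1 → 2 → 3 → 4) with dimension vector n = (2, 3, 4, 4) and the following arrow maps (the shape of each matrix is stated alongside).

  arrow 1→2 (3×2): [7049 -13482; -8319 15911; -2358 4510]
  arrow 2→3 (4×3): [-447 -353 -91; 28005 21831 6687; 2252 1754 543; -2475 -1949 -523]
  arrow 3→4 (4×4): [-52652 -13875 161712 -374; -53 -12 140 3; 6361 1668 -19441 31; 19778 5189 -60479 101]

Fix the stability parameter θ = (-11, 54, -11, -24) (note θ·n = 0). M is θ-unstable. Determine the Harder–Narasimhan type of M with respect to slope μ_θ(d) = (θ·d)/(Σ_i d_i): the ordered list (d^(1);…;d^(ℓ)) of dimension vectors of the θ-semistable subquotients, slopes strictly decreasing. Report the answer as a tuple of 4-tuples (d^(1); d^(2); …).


Barcode: M ≅ I[1,4]^2, I[2,2], I[3,4]^2. HN layers by μ_θ (4 steps, strictly decreasing):
  μ^(1)=54; μ^(2)=19/3; μ^(3)=-11; μ^(4)=-35/2

((0, 1, 0, 0); (0, 2, 2, 2); (2, 0, 0, 0); (0, 0, 2, 2))


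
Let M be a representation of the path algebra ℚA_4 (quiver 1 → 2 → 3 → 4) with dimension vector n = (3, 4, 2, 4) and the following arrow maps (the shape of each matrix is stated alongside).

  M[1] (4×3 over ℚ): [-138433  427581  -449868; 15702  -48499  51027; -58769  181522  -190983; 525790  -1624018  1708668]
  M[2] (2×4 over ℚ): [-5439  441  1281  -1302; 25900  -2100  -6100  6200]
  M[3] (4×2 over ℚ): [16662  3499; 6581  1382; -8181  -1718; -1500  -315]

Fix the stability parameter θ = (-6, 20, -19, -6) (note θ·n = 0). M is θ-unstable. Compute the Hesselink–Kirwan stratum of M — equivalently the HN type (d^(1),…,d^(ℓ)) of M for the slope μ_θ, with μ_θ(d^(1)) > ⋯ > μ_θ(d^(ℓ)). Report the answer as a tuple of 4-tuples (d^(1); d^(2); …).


Via rank(M_{q-1}∘⋯∘M_p): M ≅ I[1,1], I[1,2]^2, I[2,2], I[2,4], I[3,4], I[4,4]^2.
μ_θ-semistable layers: μ^(1)=20; μ^(2)=-5/3; μ^(3)=-6; μ^(4)=-19

((0, 3, 0, 0); (0, 1, 1, 1); (3, 0, 0, 3); (0, 0, 1, 0))


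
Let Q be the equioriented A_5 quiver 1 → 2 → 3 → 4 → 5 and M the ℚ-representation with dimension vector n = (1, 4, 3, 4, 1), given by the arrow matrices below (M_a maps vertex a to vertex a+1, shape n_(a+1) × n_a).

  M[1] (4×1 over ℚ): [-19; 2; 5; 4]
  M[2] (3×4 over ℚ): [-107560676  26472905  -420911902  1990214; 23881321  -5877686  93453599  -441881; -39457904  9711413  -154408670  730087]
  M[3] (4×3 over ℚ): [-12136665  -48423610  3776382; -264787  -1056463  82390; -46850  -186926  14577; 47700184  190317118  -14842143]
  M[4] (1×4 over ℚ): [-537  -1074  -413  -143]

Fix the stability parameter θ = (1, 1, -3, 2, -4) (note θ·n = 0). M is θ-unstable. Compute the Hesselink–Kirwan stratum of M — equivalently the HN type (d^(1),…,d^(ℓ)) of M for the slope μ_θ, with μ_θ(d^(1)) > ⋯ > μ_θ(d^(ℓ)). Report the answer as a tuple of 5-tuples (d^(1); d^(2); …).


Barcode: M ≅ I[1,2], I[2,4]^2, I[2,5], I[4,4]. HN layers by μ_θ (3 steps, strictly decreasing):
  μ^(1)=2; μ^(2)=1; μ^(3)=-1

((0, 0, 0, 3, 0); (1, 1, 0, 0, 0); (0, 3, 3, 1, 1))


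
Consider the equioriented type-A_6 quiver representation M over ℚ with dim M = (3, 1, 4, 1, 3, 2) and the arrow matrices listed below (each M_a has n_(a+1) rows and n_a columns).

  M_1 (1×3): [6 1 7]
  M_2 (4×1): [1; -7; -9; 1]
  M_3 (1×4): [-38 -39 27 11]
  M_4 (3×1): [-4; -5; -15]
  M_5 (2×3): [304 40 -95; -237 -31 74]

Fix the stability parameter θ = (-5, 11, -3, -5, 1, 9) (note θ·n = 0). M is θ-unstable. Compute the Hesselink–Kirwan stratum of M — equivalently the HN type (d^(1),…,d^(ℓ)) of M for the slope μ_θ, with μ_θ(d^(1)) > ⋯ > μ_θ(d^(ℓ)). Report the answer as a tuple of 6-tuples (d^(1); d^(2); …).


Via rank(M_{q-1}∘⋯∘M_p): M ≅ I[1,1]^2, I[1,6], I[3,3]^3, I[5,5], I[5,6].
μ_θ-semistable layers: μ^(1)=9; μ^(2)=1; μ^(3)=-3; μ^(4)=-5

((0, 0, 0, 0, 0, 2); (0, 1, 1, 1, 3, 0); (0, 0, 3, 0, 0, 0); (3, 0, 0, 0, 0, 0))


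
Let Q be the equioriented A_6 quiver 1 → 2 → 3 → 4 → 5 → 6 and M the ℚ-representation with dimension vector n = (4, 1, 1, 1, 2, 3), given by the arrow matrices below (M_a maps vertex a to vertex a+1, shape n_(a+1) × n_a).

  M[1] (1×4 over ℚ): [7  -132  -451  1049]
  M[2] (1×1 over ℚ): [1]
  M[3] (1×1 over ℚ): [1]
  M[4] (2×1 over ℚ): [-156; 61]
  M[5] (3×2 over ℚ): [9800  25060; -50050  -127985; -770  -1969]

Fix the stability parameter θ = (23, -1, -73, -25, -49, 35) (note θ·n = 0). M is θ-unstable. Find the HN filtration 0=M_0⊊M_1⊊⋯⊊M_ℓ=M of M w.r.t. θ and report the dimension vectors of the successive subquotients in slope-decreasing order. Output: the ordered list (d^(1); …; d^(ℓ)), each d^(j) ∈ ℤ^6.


Barcode: M ≅ I[1,1]^3, I[1,6], I[5,5], I[6,6]^2. HN layers by μ_θ (4 steps, strictly decreasing):
  μ^(1)=35; μ^(2)=23; μ^(3)=-25; μ^(4)=-49

((0, 0, 0, 0, 0, 3); (3, 0, 0, 0, 0, 0); (1, 1, 1, 1, 1, 0); (0, 0, 0, 0, 1, 0))


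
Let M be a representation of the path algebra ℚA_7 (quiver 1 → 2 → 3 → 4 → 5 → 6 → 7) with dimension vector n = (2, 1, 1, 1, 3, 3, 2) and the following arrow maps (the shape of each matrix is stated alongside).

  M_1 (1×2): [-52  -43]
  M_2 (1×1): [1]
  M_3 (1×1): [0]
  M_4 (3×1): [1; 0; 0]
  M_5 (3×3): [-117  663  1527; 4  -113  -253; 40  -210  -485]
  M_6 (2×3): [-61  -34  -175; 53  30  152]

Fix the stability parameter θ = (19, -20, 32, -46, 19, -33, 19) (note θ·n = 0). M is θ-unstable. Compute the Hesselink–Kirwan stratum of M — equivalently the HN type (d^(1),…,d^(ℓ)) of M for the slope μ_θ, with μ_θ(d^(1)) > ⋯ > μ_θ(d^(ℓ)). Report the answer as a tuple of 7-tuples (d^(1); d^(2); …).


Via rank(M_{q-1}∘⋯∘M_p): M ≅ I[1,1], I[1,3], I[4,7], I[5,6], I[5,7].
μ_θ-semistable layers: μ^(1)=32; μ^(2)=19; μ^(3)=-1/2; μ^(4)=-7; μ^(5)=-46

((0, 0, 1, 0, 0, 0, 0); (1, 0, 0, 0, 0, 0, 2); (1, 1, 0, 0, 0, 0, 0); (0, 0, 0, 0, 3, 3, 0); (0, 0, 0, 1, 0, 0, 0))


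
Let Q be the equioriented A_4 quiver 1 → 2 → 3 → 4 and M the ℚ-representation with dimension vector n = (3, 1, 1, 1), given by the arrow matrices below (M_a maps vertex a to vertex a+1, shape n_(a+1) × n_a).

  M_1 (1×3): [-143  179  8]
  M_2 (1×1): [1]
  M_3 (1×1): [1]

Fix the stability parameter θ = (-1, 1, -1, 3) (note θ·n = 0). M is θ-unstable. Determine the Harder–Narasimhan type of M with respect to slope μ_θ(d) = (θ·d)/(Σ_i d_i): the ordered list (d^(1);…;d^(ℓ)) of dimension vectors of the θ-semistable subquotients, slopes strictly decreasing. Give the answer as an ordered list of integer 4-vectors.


Interval decomposition of M: I[1,1]^2, I[1,4].
HN type (ℓ=3): μ^(1)=3; μ^(2)=0; μ^(3)=-1

((0, 0, 0, 1); (0, 1, 1, 0); (3, 0, 0, 0))


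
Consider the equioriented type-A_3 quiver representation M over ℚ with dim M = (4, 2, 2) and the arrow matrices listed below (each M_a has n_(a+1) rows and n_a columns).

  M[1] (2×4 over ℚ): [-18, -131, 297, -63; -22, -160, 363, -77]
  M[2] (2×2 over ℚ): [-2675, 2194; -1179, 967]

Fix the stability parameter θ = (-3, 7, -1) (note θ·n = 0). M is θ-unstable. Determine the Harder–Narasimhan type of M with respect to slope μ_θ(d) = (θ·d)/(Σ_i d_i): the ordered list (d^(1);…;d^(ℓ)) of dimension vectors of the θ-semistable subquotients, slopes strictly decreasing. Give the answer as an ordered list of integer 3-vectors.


Interval decomposition of M: I[1,1]^2, I[1,3]^2.
HN type (ℓ=2): μ^(1)=3; μ^(2)=-3

((0, 2, 2); (4, 0, 0))


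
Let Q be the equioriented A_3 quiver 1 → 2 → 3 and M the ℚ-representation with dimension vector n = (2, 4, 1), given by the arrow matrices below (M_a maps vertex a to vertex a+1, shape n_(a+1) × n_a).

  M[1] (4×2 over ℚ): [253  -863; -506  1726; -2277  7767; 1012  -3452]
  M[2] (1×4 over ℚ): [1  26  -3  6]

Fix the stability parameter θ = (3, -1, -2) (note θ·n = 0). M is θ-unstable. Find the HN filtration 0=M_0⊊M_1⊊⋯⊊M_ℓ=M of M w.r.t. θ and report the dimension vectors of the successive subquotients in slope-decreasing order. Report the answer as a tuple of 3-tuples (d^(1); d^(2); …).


Barcode: M ≅ I[1,1], I[1,2], I[2,2]^2, I[2,3]. HN layers by μ_θ (4 steps, strictly decreasing):
  μ^(1)=3; μ^(2)=1; μ^(3)=-1; μ^(4)=-3/2

((1, 0, 0); (1, 1, 0); (0, 2, 0); (0, 1, 1))


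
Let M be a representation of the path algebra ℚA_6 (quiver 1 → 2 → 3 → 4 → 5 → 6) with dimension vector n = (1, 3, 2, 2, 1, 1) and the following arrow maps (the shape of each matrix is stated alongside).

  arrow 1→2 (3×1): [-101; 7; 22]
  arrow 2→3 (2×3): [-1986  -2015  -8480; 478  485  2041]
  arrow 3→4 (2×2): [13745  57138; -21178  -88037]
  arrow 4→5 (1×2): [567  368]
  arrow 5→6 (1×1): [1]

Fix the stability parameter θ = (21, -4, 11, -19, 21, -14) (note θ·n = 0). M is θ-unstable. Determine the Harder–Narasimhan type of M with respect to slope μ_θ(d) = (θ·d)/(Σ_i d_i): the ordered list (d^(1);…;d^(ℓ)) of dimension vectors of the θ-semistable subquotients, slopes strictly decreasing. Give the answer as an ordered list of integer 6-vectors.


Interval decomposition of M: I[1,6], I[2,2], I[2,4].
HN type (ℓ=3): μ^(1)=7/2; μ^(2)=9/4; μ^(3)=-4

((0, 0, 0, 0, 1, 1); (1, 1, 1, 1, 0, 0); (0, 2, 1, 1, 0, 0))


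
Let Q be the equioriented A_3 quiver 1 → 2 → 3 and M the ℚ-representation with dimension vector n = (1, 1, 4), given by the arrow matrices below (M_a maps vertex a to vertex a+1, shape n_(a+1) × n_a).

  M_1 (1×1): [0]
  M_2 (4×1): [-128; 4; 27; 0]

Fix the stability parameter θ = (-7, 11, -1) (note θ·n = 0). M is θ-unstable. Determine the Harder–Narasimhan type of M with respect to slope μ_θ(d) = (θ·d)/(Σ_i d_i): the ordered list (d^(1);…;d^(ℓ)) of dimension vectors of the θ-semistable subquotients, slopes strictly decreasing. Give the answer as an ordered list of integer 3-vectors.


Barcode: M ≅ I[1,1], I[2,3], I[3,3]^3. HN layers by μ_θ (3 steps, strictly decreasing):
  μ^(1)=5; μ^(2)=-1; μ^(3)=-7

((0, 1, 1); (0, 0, 3); (1, 0, 0))


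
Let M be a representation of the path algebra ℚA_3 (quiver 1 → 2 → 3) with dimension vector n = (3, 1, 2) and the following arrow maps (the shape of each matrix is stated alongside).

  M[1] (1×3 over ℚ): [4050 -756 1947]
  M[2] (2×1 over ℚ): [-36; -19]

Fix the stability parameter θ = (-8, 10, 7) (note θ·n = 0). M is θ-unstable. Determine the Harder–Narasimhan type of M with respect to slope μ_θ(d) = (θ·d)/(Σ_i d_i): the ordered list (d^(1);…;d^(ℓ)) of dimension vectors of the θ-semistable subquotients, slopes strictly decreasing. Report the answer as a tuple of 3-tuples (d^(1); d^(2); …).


Via rank(M_{q-1}∘⋯∘M_p): M ≅ I[1,1]^2, I[1,3], I[3,3].
μ_θ-semistable layers: μ^(1)=17/2; μ^(2)=7; μ^(3)=-8

((0, 1, 1); (0, 0, 1); (3, 0, 0))


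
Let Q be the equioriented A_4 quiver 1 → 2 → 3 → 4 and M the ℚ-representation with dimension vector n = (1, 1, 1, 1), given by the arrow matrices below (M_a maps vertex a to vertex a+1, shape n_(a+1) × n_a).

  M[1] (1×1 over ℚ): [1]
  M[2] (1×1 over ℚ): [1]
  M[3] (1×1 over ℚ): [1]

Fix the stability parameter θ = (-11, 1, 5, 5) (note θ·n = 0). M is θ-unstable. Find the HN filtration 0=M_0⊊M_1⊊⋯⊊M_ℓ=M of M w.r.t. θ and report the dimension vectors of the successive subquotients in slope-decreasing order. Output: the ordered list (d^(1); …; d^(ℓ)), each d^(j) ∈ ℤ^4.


Via rank(M_{q-1}∘⋯∘M_p): M ≅ I[1,4].
μ_θ-semistable layers: μ^(1)=5; μ^(2)=1; μ^(3)=-11

((0, 0, 1, 1); (0, 1, 0, 0); (1, 0, 0, 0))


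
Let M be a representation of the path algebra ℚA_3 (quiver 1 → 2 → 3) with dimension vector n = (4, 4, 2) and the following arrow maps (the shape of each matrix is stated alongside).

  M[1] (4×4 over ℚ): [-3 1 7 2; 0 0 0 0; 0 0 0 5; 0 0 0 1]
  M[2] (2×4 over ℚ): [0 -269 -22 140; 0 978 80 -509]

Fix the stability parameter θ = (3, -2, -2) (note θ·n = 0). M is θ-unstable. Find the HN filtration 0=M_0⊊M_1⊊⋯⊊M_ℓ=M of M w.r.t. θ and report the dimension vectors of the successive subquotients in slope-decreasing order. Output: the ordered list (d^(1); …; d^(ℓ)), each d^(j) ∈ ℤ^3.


Barcode: M ≅ I[1,1]^2, I[1,2], I[1,3], I[2,2], I[2,3]. HN layers by μ_θ (4 steps, strictly decreasing):
  μ^(1)=3; μ^(2)=1/2; μ^(3)=-1/3; μ^(4)=-2

((2, 0, 0); (1, 1, 0); (1, 1, 1); (0, 2, 1))


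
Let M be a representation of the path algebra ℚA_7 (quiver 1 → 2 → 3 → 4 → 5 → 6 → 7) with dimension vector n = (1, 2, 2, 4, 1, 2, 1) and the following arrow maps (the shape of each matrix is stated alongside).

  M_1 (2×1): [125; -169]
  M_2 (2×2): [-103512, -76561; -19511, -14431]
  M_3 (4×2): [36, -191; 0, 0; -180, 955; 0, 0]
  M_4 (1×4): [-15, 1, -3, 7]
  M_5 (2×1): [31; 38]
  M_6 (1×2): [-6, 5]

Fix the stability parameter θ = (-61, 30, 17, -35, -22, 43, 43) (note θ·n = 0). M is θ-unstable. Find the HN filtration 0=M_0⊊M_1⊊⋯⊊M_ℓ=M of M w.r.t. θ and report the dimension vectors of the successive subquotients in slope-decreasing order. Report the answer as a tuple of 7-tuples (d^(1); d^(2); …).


Interval decomposition of M: I[1,3], I[2,4], I[4,4]^2, I[4,7], I[6,6].
HN type (ℓ=6): μ^(1)=43; μ^(2)=47/2; μ^(3)=4; μ^(4)=-22; μ^(5)=-35; μ^(6)=-61

((0, 0, 0, 0, 0, 2, 1); (0, 1, 1, 0, 0, 0, 0); (0, 1, 1, 1, 0, 0, 0); (0, 0, 0, 0, 1, 0, 0); (0, 0, 0, 3, 0, 0, 0); (1, 0, 0, 0, 0, 0, 0))


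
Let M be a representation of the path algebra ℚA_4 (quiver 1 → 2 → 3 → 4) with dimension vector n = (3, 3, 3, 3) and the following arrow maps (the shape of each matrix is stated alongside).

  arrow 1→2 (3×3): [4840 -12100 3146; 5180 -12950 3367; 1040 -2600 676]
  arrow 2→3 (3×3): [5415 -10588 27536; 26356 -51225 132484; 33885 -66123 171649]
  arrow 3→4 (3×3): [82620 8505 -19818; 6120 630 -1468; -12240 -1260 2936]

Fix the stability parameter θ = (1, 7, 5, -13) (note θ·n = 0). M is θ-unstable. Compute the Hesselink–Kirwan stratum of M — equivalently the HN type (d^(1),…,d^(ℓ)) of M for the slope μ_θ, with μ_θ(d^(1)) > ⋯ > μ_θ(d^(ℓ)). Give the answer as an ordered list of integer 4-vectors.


Via rank(M_{q-1}∘⋯∘M_p): M ≅ I[1,1]^2, I[1,4], I[2,3]^2, I[4,4]^2.
μ_θ-semistable layers: μ^(1)=6; μ^(2)=1; μ^(3)=0; μ^(4)=-13

((0, 2, 2, 0); (2, 0, 0, 0); (1, 1, 1, 1); (0, 0, 0, 2))


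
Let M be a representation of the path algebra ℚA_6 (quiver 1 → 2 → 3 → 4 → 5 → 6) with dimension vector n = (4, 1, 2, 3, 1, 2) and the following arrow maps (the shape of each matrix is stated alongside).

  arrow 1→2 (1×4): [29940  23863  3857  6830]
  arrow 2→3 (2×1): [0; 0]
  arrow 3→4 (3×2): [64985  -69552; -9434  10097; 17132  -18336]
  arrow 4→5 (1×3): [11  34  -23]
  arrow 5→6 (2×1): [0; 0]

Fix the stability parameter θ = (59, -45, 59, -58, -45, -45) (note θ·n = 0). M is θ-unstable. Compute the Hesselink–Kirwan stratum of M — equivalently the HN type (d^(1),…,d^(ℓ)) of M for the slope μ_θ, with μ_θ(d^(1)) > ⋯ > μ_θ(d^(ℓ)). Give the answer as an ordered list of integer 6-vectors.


Via rank(M_{q-1}∘⋯∘M_p): M ≅ I[1,1]^3, I[1,2], I[3,4], I[3,5], I[4,4], I[6,6]^2.
μ_θ-semistable layers: μ^(1)=59; μ^(2)=7; μ^(3)=1/2; μ^(4)=-44/3; μ^(5)=-45; μ^(6)=-58

((3, 0, 0, 0, 0, 0); (1, 1, 0, 0, 0, 0); (0, 0, 1, 1, 0, 0); (0, 0, 1, 1, 1, 0); (0, 0, 0, 0, 0, 2); (0, 0, 0, 1, 0, 0))


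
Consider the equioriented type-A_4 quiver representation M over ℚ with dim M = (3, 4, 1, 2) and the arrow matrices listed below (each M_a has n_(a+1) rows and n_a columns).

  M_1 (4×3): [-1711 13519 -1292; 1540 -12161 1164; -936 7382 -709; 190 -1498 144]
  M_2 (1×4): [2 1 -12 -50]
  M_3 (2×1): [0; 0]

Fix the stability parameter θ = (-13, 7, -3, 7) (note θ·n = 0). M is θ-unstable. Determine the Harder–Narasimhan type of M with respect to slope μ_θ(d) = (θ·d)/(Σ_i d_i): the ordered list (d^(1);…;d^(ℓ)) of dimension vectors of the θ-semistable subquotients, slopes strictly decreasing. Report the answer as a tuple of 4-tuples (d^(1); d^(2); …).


Interval decomposition of M: I[1,2]^2, I[1,3], I[2,2], I[4,4]^2.
HN type (ℓ=3): μ^(1)=7; μ^(2)=2; μ^(3)=-13

((0, 3, 0, 2); (0, 1, 1, 0); (3, 0, 0, 0))


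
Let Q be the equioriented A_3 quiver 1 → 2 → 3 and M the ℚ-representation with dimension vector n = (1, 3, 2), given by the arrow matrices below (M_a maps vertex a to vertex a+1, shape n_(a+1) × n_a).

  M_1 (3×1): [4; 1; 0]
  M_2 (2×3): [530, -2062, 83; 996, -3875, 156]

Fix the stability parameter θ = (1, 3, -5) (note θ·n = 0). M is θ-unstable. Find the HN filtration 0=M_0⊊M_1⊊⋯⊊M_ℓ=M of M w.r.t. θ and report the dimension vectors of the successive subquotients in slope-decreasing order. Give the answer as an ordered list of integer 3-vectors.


Via rank(M_{q-1}∘⋯∘M_p): M ≅ I[1,3], I[2,2], I[2,3].
μ_θ-semistable layers: μ^(1)=3; μ^(2)=-1/3; μ^(3)=-1

((0, 1, 0); (1, 1, 1); (0, 1, 1))


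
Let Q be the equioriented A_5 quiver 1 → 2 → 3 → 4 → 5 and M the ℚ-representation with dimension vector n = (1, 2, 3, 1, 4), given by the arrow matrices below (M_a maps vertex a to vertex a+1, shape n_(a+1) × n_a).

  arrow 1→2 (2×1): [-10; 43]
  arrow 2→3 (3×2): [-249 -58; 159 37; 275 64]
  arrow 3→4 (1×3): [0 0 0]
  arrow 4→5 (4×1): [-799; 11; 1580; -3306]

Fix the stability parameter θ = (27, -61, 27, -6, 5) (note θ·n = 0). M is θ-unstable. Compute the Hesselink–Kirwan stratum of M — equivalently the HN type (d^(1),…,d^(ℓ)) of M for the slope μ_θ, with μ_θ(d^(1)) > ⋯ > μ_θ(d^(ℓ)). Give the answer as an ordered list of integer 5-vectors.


Via rank(M_{q-1}∘⋯∘M_p): M ≅ I[1,3], I[2,3], I[3,3], I[4,5], I[5,5]^3.
μ_θ-semistable layers: μ^(1)=27; μ^(2)=5; μ^(3)=-6; μ^(4)=-17; μ^(5)=-61

((0, 0, 3, 0, 0); (0, 0, 0, 0, 4); (0, 0, 0, 1, 0); (1, 1, 0, 0, 0); (0, 1, 0, 0, 0))


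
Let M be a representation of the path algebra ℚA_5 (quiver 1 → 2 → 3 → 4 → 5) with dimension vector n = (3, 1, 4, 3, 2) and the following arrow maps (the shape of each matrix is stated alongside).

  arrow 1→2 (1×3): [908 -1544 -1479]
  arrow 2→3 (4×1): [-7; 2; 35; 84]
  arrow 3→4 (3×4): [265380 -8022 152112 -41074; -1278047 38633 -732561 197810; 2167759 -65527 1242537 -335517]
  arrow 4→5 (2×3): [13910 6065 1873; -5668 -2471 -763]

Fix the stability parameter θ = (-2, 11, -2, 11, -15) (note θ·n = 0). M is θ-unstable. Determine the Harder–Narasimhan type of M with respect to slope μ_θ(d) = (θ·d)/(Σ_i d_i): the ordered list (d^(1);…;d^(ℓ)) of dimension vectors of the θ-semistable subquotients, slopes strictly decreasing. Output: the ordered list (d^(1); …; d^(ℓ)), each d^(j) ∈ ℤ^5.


Barcode: M ≅ I[1,1]^2, I[1,3], I[3,4], I[3,5]^2. HN layers by μ_θ (3 steps, strictly decreasing):
  μ^(1)=11; μ^(2)=9/2; μ^(3)=-2

((0, 0, 0, 1, 0); (0, 1, 1, 0, 0); (3, 0, 3, 2, 2))


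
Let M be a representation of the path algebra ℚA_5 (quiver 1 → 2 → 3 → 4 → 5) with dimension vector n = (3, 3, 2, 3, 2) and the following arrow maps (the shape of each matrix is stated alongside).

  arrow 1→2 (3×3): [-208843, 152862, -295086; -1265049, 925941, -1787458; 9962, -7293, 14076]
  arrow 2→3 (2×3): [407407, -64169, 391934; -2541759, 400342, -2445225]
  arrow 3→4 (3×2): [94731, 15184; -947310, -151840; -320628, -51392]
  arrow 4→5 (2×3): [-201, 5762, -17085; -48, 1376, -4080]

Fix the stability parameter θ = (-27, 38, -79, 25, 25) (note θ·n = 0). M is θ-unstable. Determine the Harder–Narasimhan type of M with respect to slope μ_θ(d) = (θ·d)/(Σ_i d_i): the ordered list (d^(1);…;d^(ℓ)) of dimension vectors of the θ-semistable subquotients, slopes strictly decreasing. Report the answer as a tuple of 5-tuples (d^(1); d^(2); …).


Via rank(M_{q-1}∘⋯∘M_p): M ≅ I[1,1], I[1,3], I[1,5], I[2,2], I[4,4]^2, I[5,5].
μ_θ-semistable layers: μ^(1)=38; μ^(2)=25; μ^(3)=-41/2; μ^(4)=-27

((0, 1, 0, 0, 0); (0, 0, 0, 3, 2); (0, 2, 2, 0, 0); (3, 0, 0, 0, 0))


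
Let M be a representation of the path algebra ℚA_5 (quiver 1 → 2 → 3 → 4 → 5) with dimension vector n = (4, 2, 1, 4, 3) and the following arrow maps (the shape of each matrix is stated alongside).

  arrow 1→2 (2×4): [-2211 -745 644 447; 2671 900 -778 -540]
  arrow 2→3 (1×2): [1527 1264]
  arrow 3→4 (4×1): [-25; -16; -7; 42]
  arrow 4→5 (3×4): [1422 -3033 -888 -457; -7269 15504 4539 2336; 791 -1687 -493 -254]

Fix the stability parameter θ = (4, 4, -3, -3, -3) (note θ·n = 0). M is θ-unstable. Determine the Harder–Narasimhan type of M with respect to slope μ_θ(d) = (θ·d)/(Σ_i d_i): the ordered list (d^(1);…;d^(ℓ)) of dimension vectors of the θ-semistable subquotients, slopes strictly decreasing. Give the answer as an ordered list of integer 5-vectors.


Barcode: M ≅ I[1,1]^2, I[1,2], I[1,4], I[4,5]^3. HN layers by μ_θ (3 steps, strictly decreasing):
  μ^(1)=4; μ^(2)=1/2; μ^(3)=-3

((3, 1, 0, 0, 0); (1, 1, 1, 1, 0); (0, 0, 0, 3, 3))


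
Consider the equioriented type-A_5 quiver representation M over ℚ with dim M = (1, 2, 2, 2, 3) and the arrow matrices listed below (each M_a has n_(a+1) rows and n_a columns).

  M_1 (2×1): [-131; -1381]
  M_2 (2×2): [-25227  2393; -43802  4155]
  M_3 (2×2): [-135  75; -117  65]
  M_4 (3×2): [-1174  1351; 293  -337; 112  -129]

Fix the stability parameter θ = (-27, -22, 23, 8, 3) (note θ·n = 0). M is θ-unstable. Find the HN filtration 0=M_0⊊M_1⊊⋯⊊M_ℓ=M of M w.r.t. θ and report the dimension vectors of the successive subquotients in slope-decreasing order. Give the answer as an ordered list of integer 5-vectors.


Via rank(M_{q-1}∘⋯∘M_p): M ≅ I[1,5], I[2,3], I[4,5], I[5,5].
μ_θ-semistable layers: μ^(1)=23; μ^(2)=34/3; μ^(3)=11/2; μ^(4)=3; μ^(5)=-22; μ^(6)=-27

((0, 0, 1, 0, 0); (0, 0, 1, 1, 1); (0, 0, 0, 1, 1); (0, 0, 0, 0, 1); (0, 2, 0, 0, 0); (1, 0, 0, 0, 0))


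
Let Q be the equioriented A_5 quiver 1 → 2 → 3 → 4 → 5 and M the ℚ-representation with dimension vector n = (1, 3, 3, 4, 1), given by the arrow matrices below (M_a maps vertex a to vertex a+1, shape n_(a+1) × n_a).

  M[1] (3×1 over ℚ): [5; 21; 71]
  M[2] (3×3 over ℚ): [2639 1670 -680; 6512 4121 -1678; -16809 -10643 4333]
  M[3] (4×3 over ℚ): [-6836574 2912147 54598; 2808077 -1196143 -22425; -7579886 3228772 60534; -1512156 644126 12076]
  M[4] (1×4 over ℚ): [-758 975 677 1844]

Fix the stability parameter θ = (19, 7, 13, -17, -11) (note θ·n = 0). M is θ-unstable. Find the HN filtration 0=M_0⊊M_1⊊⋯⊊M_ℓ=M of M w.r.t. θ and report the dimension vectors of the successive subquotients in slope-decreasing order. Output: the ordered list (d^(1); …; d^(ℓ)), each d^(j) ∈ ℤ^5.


Barcode: M ≅ I[1,5], I[2,3], I[2,4], I[4,4]^2. HN layers by μ_θ (5 steps, strictly decreasing):
  μ^(1)=13; μ^(2)=7; μ^(3)=11/5; μ^(4)=1; μ^(5)=-17

((0, 0, 1, 0, 0); (0, 1, 0, 0, 0); (1, 1, 1, 1, 1); (0, 1, 1, 1, 0); (0, 0, 0, 2, 0))


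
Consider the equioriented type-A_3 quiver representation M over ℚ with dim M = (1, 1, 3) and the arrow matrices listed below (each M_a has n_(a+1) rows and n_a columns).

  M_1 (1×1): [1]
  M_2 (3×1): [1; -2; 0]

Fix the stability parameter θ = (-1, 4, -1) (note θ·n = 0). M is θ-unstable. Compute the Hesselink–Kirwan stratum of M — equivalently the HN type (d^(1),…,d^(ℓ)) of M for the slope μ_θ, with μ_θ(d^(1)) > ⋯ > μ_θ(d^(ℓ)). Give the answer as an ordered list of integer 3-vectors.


Interval decomposition of M: I[1,3], I[3,3]^2.
HN type (ℓ=2): μ^(1)=3/2; μ^(2)=-1

((0, 1, 1); (1, 0, 2))


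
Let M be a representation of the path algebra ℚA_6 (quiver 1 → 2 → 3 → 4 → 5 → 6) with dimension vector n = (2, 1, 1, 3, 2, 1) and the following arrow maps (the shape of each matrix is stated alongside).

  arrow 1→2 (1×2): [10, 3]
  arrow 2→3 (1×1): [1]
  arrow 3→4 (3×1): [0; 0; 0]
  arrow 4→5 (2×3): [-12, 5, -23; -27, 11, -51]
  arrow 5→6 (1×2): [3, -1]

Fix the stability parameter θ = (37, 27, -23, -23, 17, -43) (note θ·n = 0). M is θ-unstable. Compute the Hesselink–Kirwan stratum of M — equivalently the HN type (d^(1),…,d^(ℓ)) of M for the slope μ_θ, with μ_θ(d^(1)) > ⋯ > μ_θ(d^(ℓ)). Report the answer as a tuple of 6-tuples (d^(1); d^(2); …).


Interval decomposition of M: I[1,1], I[1,3], I[4,4], I[4,5], I[4,6].
HN type (ℓ=5): μ^(1)=37; μ^(2)=17; μ^(3)=41/3; μ^(4)=-13; μ^(5)=-23

((1, 0, 0, 0, 0, 0); (0, 0, 0, 0, 1, 0); (1, 1, 1, 0, 0, 0); (0, 0, 0, 0, 1, 1); (0, 0, 0, 3, 0, 0))


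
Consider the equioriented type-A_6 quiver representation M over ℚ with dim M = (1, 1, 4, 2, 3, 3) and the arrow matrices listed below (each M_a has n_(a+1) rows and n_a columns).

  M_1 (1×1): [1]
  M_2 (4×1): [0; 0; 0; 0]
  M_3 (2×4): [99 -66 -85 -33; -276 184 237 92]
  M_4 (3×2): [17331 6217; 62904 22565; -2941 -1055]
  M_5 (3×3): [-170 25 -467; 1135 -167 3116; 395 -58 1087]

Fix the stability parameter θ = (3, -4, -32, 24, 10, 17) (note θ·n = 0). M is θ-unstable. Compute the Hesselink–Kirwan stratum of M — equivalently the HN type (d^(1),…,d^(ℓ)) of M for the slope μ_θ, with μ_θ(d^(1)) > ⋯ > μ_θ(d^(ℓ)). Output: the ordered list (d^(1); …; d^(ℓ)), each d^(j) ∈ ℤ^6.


Interval decomposition of M: I[1,2], I[3,3]^2, I[3,5], I[3,6], I[5,6], I[6,6].
HN type (ℓ=4): μ^(1)=17; μ^(2)=10; μ^(3)=-1/2; μ^(4)=-32

((0, 0, 0, 2, 2, 3); (0, 0, 0, 0, 1, 0); (1, 1, 0, 0, 0, 0); (0, 0, 4, 0, 0, 0))


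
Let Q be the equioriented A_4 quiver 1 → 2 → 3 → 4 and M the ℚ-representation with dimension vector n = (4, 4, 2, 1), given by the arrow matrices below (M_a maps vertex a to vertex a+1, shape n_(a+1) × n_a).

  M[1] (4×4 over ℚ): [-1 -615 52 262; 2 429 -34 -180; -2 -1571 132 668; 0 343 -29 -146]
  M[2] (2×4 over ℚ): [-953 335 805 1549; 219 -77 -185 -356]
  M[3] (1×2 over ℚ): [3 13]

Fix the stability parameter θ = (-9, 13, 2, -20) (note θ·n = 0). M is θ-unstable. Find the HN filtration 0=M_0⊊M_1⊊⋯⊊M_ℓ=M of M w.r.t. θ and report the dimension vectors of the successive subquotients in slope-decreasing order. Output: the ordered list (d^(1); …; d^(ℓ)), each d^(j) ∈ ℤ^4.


Interval decomposition of M: I[1,2]^2, I[1,3], I[1,4].
HN type (ℓ=4): μ^(1)=13; μ^(2)=15/2; μ^(3)=-5/3; μ^(4)=-9

((0, 2, 0, 0); (0, 1, 1, 0); (0, 1, 1, 1); (4, 0, 0, 0))


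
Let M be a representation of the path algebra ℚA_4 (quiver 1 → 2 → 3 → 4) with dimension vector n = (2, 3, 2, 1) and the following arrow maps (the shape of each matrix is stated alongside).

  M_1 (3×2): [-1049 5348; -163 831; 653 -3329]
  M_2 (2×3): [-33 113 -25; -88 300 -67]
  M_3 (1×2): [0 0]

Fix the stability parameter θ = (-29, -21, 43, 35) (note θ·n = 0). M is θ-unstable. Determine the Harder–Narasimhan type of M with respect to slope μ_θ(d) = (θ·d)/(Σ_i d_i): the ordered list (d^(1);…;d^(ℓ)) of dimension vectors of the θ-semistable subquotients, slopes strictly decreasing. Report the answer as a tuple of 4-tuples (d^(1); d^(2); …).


Barcode: M ≅ I[1,3]^2, I[2,2], I[4,4]. HN layers by μ_θ (4 steps, strictly decreasing):
  μ^(1)=43; μ^(2)=35; μ^(3)=-21; μ^(4)=-29

((0, 0, 2, 0); (0, 0, 0, 1); (0, 3, 0, 0); (2, 0, 0, 0))


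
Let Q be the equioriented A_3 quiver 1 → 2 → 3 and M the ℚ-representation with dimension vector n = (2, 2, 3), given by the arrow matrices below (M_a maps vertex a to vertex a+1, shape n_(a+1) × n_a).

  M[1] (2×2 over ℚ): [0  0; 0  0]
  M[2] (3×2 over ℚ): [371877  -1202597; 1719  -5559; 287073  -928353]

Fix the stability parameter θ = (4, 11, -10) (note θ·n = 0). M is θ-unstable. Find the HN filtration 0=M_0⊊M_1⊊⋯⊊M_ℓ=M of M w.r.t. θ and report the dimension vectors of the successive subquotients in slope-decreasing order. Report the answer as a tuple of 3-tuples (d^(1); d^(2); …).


Via rank(M_{q-1}∘⋯∘M_p): M ≅ I[1,1]^2, I[2,2], I[2,3], I[3,3]^2.
μ_θ-semistable layers: μ^(1)=11; μ^(2)=4; μ^(3)=1/2; μ^(4)=-10

((0, 1, 0); (2, 0, 0); (0, 1, 1); (0, 0, 2))


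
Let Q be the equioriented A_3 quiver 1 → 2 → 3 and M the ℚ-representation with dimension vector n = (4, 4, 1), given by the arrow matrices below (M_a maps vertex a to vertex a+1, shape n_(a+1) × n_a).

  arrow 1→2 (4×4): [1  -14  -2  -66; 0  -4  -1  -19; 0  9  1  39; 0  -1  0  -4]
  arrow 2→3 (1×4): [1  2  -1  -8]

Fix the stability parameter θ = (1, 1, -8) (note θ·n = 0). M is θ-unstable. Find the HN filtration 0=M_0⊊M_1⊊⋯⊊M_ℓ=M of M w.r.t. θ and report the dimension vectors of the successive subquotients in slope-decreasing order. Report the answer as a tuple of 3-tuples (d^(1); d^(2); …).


Barcode: M ≅ I[1,1], I[1,2]^2, I[1,3], I[2,2]. HN layers by μ_θ (2 steps, strictly decreasing):
  μ^(1)=1; μ^(2)=-2

((3, 3, 0); (1, 1, 1))


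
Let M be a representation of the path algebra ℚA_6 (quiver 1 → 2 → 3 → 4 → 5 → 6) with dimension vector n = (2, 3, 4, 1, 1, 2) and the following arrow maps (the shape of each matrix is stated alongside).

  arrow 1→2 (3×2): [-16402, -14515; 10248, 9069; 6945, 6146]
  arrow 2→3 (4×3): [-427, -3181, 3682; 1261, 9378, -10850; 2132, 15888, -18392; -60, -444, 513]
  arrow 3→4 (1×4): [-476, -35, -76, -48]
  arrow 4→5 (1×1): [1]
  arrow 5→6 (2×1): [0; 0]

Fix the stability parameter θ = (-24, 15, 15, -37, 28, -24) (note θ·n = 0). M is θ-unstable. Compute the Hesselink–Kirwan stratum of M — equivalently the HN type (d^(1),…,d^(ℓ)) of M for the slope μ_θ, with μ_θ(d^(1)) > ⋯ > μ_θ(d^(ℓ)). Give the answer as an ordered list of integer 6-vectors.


Via rank(M_{q-1}∘⋯∘M_p): M ≅ I[1,3], I[1,5], I[2,3], I[3,3], I[6,6]^2.
μ_θ-semistable layers: μ^(1)=28; μ^(2)=15; μ^(3)=-7/3; μ^(4)=-24

((0, 0, 0, 0, 1, 0); (0, 2, 3, 0, 0, 0); (0, 1, 1, 1, 0, 0); (2, 0, 0, 0, 0, 2))
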